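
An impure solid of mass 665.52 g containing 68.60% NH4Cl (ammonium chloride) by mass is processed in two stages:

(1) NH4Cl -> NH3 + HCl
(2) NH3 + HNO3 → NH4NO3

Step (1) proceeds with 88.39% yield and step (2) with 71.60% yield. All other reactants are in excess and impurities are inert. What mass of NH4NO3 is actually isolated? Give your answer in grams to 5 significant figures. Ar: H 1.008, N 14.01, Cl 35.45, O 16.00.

Pure NH4Cl = 665.52 × 0.6860 = 456.547 g.
M(NH4Cl) = 14.01 + 4(1.008) + 35.45 = 53.492 g/mol.
M(NH4NO3) = 2(14.01) + 4(1.008) + 3(16.00) = 80.052 g/mol.
n(NH4Cl) = 456.547 / 53.492 = 8.53486 mol.
Step 1 (NH4Cl:NH3 = 1:1): theoretical n(NH3) = 8.53486 mol; at 88.39% yield, n(NH3) = 7.54396 mol.
Step 2 (NH3:NH4NO3 = 1:1): theoretical n(NH4NO3) = 7.54396 mol, so theoretical mass = 7.54396 × 80.052 = 603.909 g.
At 71.60% yield, actual mass of NH4NO3 = 603.909 × 0.7160 = 432.399 g.

432.40 g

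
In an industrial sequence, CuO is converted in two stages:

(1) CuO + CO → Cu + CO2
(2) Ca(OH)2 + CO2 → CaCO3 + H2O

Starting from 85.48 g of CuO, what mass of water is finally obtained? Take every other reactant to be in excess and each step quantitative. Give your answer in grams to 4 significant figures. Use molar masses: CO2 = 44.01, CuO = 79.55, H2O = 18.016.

n(CuO) = 85.480 / 79.55 = 1.0745 mol.
Step 1 gives a 1:1 ratio of CuO to CO2, so n(CO2) = 1.0745 mol.
In step 2 the CO2:H2O ratio is 1:1, so n(H2O) = 1.0745 mol.
Mass of H2O = 1.0745 × 18.016 = 19.359 g.

19.36 g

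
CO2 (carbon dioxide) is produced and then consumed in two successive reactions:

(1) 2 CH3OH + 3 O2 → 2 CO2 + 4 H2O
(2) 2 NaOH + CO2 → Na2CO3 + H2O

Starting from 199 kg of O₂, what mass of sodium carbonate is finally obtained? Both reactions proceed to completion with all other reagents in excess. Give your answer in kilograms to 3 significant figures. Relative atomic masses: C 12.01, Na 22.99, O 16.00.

439 kg

M(O2) = 2(16.00) = 32.00 g/mol.
M(Na2CO3) = 2(22.99) + 12.01 + 3(16.00) = 105.99 g/mol.
199 kg = 199000 g.
n(O2) = 199000 / 32.00 = 6219 mol.
Step 1 gives a 3:2 ratio of O2 to CO2, so n(CO2) = 4146 mol.
In step 2 the CO2:Na2CO3 ratio is 1:1, so n(Na2CO3) = 4146 mol.
Mass of Na2CO3 = 4146 × 105.99 = 439400 g = 439 kg.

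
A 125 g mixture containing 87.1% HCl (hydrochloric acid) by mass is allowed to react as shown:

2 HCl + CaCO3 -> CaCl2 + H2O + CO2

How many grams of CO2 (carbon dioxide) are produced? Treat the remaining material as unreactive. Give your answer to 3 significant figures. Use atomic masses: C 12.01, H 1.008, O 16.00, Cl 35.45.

65.7 g

Mass of pure HCl = 125 g × 0.871 = 108.9 g.
M(HCl) = 1.008 + 35.45 = 36.458 g/mol.
M(CO2) = 12.01 + 2(16.00) = 44.01 g/mol.
n(HCl) = 108.9 g / 36.458 g/mol = 2.986 mol.
From the equation the HCl:CO2 mole ratio is 2:1, so n(CO2) = 2.986 × 1/2 = 1.493 mol.
Mass of CO2 = 1.493 mol × 44.01 g/mol = 65.71 g.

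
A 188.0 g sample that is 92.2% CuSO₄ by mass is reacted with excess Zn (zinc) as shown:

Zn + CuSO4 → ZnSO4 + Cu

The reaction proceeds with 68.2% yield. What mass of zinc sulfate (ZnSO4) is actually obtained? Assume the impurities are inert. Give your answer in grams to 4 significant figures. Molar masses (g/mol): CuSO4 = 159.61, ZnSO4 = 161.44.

119.6 g

Pure CuSO4 available = 188.0 g × 0.922 = 173.34 g.
n(CuSO4) = 173.34 g / 159.61 g/mol = 1.0860 mol.
From the equation the CuSO4:ZnSO4 mole ratio is 1:1, so n(ZnSO4) = 1.0860 × 1/1 = 1.0860 mol.
Mass of ZnSO4 = 1.0860 mol × 161.44 g/mol = 175.32 g.
Actual mass collected = 175.32 g × 0.682 = 119.57 g.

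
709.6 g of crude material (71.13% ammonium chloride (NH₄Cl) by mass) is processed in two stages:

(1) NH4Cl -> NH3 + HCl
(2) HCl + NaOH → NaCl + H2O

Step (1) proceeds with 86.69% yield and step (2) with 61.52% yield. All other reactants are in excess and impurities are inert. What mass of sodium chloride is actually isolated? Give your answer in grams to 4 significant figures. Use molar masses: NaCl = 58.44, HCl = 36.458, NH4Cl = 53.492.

Pure NH4Cl = 709.6 × 0.7113 = 504.74 g.
n(NH4Cl) = 504.74 / 53.492 = 9.4358 mol.
Step 1 (NH4Cl:HCl = 1:1): theoretical n(HCl) = 9.4358 mol; at 86.69% yield, n(HCl) = 8.1799 mol.
Step 2 (HCl:NaCl = 1:1): theoretical n(NaCl) = 8.1799 mol, so theoretical mass = 8.1799 × 58.44 = 478.03 g.
At 61.52% yield, actual mass of NaCl = 478.03 × 0.6152 = 294.09 g.

294.1 g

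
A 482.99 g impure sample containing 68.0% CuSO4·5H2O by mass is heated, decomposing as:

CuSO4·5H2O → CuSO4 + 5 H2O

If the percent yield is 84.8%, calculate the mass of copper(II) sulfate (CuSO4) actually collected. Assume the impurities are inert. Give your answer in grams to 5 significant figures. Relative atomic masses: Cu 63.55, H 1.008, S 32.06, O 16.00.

178.03 g

Pure CuSO4·5H2O available = 482.99 g × 0.680 = 328.433 g.
M(CuSO4·5H2O) = 63.55 + 32.06 + 9(16.00) + 10(1.008) = 249.69 g/mol.
M(CuSO4) = 63.55 + 32.06 + 4(16.00) = 159.61 g/mol.
n(CuSO4·5H2O) = 328.433 g / 249.69 g/mol = 1.31536 mol.
From the equation the CuSO4·5H2O:CuSO4 mole ratio is 1:1, so n(CuSO4) = 1.31536 × 1/1 = 1.31536 mol.
Mass of CuSO4 = 1.31536 mol × 159.61 g/mol = 209.945 g.
Actual mass collected = 209.945 g × 0.848 = 178.034 g.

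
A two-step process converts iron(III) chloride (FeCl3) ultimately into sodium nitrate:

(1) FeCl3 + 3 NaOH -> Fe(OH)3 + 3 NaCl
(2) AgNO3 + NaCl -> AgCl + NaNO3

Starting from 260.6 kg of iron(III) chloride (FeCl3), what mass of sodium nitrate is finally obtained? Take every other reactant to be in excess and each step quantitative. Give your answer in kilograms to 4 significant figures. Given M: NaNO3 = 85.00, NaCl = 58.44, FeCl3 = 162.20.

409.7 kg

260.6 kg = 260600 g.
n(FeCl3) = 260600 / 162.20 = 1606.7 mol.
Step 1 gives a 1:3 ratio of FeCl3 to NaCl, so n(NaCl) = 4820.0 mol.
In step 2 the NaCl:NaNO3 ratio is 1:1, so n(NaNO3) = 4820.0 mol.
Mass of NaNO3 = 4820.0 × 85.00 = 409700 g = 409.7 kg.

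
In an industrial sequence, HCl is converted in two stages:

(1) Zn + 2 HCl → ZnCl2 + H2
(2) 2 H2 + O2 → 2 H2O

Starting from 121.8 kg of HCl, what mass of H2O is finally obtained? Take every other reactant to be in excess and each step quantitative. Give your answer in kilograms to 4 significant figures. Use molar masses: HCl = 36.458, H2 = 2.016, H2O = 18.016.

30.09 kg

121.8 kg = 121800 g.
n(HCl) = 121800 / 36.458 = 3340.8 mol.
Step 1 gives a 2:1 ratio of HCl to H2, so n(H2) = 1670.4 mol.
In step 2 the H2:H2O ratio is 2:2, so n(H2O) = 1670.4 mol.
Mass of H2O = 1670.4 × 18.016 = 30094 g = 30.09 kg.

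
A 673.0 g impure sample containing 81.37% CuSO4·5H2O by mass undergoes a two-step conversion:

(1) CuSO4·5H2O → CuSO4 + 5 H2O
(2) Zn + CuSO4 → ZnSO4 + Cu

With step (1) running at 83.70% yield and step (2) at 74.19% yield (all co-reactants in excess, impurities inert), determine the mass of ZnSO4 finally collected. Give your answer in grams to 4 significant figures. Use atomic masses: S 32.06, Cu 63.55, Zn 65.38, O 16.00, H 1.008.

Pure CuSO4·5H2O = 673.0 × 0.8137 = 547.62 g.
M(CuSO4·5H2O) = 63.55 + 32.06 + 9(16.00) + 10(1.008) = 249.69 g/mol.
M(ZnSO4) = 65.38 + 32.06 + 4(16.00) = 161.44 g/mol.
n(CuSO4·5H2O) = 547.62 / 249.69 = 2.1932 mol.
Step 1 (CuSO4·5H2O:CuSO4 = 1:1): theoretical n(CuSO4) = 2.1932 mol; at 83.70% yield, n(CuSO4) = 1.8357 mol.
Step 2 (CuSO4:ZnSO4 = 1:1): theoretical n(ZnSO4) = 1.8357 mol, so theoretical mass = 1.8357 × 161.44 = 296.36 g.
At 74.19% yield, actual mass of ZnSO4 = 296.36 × 0.7419 = 219.87 g.

219.9 g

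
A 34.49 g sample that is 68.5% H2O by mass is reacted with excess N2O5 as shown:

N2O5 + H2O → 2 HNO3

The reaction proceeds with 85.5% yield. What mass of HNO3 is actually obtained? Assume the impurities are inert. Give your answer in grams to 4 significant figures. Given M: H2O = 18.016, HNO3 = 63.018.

141.3 g

Pure H2O available = 34.49 g × 0.685 = 23.626 g.
n(H2O) = 23.626 g / 18.016 g/mol = 1.3114 mol.
From the equation the H2O:HNO3 mole ratio is 1:2, so n(HNO3) = 1.3114 × 2/1 = 2.6227 mol.
Mass of HNO3 = 2.6227 mol × 63.018 g/mol = 165.28 g.
Actual mass collected = 165.28 g × 0.855 = 141.31 g.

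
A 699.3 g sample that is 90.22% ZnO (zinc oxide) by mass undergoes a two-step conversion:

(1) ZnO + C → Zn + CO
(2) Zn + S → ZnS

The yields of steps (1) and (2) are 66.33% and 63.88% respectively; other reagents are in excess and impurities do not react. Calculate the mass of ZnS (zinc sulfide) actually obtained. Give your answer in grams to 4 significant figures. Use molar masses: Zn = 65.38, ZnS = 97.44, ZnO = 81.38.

320.1 g

Pure ZnO = 699.3 × 0.9022 = 630.91 g.
n(ZnO) = 630.91 / 81.38 = 7.7526 mol.
Step 1 (ZnO:Zn = 1:1): theoretical n(Zn) = 7.7526 mol; at 66.33% yield, n(Zn) = 5.1423 mol.
Step 2 (Zn:ZnS = 1:1): theoretical n(ZnS) = 5.1423 mol, so theoretical mass = 5.1423 × 97.44 = 501.07 g.
At 63.88% yield, actual mass of ZnS = 501.07 × 0.6388 = 320.08 g.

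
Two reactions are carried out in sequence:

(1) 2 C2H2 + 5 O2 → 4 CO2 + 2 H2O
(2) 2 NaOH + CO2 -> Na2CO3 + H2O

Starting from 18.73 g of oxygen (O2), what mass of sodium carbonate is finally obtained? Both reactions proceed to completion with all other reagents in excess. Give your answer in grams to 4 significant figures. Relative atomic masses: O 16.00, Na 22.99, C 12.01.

M(O2) = 2(16.00) = 32.00 g/mol.
M(Na2CO3) = 2(22.99) + 12.01 + 3(16.00) = 105.99 g/mol.
n(O2) = 18.730 / 32.00 = 0.58531 mol.
Step 1 gives a 5:4 ratio of O2 to CO2, so n(CO2) = 0.46825 mol.
In step 2 the CO2:Na2CO3 ratio is 1:1, so n(Na2CO3) = 0.46825 mol.
Mass of Na2CO3 = 0.46825 × 105.99 = 49.630 g.

49.63 g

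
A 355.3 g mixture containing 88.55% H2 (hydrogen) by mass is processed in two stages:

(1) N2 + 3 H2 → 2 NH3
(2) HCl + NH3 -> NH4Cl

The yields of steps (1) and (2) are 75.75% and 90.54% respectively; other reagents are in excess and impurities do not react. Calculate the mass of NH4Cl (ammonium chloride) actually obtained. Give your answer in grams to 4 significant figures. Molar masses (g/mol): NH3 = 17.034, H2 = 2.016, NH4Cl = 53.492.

Pure H2 = 355.3 × 0.8855 = 314.62 g.
n(H2) = 314.62 / 2.016 = 156.06 mol.
Step 1 (H2:NH3 = 3:2): theoretical n(NH3) = 104.04 mol; at 75.75% yield, n(NH3) = 78.811 mol.
Step 2 (NH3:NH4Cl = 1:1): theoretical n(NH4Cl) = 78.811 mol, so theoretical mass = 78.811 × 53.492 = 4215.7 g.
At 90.54% yield, actual mass of NH4Cl = 4215.7 × 0.9054 = 3816.9 g.

3817 g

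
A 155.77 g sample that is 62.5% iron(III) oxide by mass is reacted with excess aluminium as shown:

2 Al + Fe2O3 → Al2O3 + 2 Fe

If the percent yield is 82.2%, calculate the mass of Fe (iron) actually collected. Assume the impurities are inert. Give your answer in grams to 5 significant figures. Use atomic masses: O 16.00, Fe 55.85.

55.974 g

Pure Fe2O3 available = 155.77 g × 0.625 = 97.3563 g.
M(Fe2O3) = 2(55.85) + 3(16.00) = 159.70 g/mol.
M(Fe) = 55.85 g/mol.
n(Fe2O3) = 97.3563 g / 159.70 g/mol = 0.609620 mol.
From the equation the Fe2O3:Fe mole ratio is 1:2, so n(Fe) = 0.609620 × 2/1 = 1.21924 mol.
Mass of Fe = 1.21924 mol × 55.85 g/mol = 68.0945 g.
Actual mass collected = 68.0945 g × 0.822 = 55.9737 g.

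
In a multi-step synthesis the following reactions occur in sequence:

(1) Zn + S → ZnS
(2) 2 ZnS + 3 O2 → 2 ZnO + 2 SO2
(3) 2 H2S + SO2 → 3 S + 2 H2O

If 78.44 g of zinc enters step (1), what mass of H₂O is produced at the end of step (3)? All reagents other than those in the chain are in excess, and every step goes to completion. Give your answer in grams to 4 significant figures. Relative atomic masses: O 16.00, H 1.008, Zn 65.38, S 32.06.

43.23 g

M(Zn) = 65.38 g/mol.
M(H2O) = 2(1.008) + 16.00 = 18.016 g/mol.
n(Zn) = 78.44 / 65.38 = 1.1998 mol.
Reaction (1): Zn→ZnS ratio 1:1 ⇒ n(ZnS) = 1.1998 mol.
Reaction (2): ZnS→SO2 ratio 2:2 ⇒ n(SO2) = 1.1998 mol.
Reaction (3): SO2→H2O ratio 1:2 ⇒ n(H2O) = 2.3995 mol.
Mass of H2O = 2.3995 × 18.016 = 43.230 g.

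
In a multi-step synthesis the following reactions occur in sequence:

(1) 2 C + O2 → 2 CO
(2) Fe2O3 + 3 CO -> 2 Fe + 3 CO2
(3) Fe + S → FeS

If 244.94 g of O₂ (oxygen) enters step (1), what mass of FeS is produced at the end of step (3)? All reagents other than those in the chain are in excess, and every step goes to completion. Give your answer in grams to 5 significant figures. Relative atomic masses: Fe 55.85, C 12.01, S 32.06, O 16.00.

897.19 g

M(O2) = 2(16.00) = 32.00 g/mol.
M(FeS) = 55.85 + 32.06 = 87.91 g/mol.
n(O2) = 244.94 / 32.00 = 7.65437 mol.
Reaction (1): O2→CO ratio 1:2 ⇒ n(CO) = 15.3087 mol.
Reaction (2): CO→Fe ratio 3:2 ⇒ n(Fe) = 10.2058 mol.
Reaction (3): Fe→FeS ratio 1:1 ⇒ n(FeS) = 10.2058 mol.
Mass of FeS = 10.2058 × 87.91 = 897.195 g.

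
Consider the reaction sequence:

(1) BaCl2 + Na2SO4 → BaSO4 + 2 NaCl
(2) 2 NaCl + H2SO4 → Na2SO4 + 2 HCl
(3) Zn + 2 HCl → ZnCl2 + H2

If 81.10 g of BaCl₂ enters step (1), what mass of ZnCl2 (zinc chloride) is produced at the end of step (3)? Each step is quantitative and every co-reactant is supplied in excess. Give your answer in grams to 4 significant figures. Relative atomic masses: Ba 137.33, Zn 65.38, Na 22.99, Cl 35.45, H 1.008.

M(BaCl2) = 137.33 + 2(35.45) = 208.23 g/mol.
M(ZnCl2) = 65.38 + 2(35.45) = 136.28 g/mol.
n(BaCl2) = 81.10 / 208.23 = 0.38947 mol.
Reaction (1): BaCl2→NaCl ratio 1:2 ⇒ n(NaCl) = 0.77895 mol.
Reaction (2): NaCl→HCl ratio 2:2 ⇒ n(HCl) = 0.77895 mol.
Reaction (3): HCl→ZnCl2 ratio 2:1 ⇒ n(ZnCl2) = 0.38947 mol.
Mass of ZnCl2 = 0.38947 × 136.28 = 53.077 g.

53.08 g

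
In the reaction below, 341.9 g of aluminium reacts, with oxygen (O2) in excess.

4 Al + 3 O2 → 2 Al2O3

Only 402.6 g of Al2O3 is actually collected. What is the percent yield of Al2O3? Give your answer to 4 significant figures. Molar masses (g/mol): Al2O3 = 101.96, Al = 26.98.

62.32 %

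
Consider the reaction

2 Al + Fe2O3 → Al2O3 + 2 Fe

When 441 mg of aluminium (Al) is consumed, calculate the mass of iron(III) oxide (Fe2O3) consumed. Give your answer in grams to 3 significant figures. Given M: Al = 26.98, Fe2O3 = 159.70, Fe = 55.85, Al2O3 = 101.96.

1.31 g

Convert: 441 mg = 0.4410 g.
n(Al) = 0.4410 g / 26.98 g/mol = 0.01635 mol.
From the equation the Al:Fe2O3 mole ratio is 2:1, so n(Fe2O3) = 0.01635 × 1/2 = 0.008173 mol.
Mass of Fe2O3 = 0.008173 mol × 159.70 g/mol = 1.305 g.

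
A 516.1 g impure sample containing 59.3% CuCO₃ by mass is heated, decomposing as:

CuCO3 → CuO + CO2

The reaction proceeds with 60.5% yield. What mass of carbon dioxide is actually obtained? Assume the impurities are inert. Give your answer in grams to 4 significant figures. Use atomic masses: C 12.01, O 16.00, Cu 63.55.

65.95 g

Pure CuCO3 available = 516.1 g × 0.593 = 306.05 g.
M(CuCO3) = 63.55 + 12.01 + 3(16.00) = 123.56 g/mol.
M(CO2) = 12.01 + 2(16.00) = 44.01 g/mol.
n(CuCO3) = 306.05 g / 123.56 g/mol = 2.4769 mol.
From the equation the CuCO3:CO2 mole ratio is 1:1, so n(CO2) = 2.4769 × 1/1 = 2.4769 mol.
Mass of CO2 = 2.4769 mol × 44.01 g/mol = 109.01 g.
Actual mass collected = 109.01 g × 0.605 = 65.950 g.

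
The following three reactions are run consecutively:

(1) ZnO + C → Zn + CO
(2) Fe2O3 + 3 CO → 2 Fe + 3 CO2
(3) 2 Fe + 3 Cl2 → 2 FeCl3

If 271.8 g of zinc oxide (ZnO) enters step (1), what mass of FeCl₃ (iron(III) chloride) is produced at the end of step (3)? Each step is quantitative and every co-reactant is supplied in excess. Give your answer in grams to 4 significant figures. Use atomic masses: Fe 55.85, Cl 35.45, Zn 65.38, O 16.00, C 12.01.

M(ZnO) = 65.38 + 16.00 = 81.38 g/mol.
M(FeCl3) = 55.85 + 3(35.45) = 162.20 g/mol.
n(ZnO) = 271.8 / 81.38 = 3.3399 mol.
Reaction (1): ZnO→CO ratio 1:1 ⇒ n(CO) = 3.3399 mol.
Reaction (2): CO→Fe ratio 3:2 ⇒ n(Fe) = 2.2266 mol.
Reaction (3): Fe→FeCl3 ratio 2:2 ⇒ n(FeCl3) = 2.2266 mol.
Mass of FeCl3 = 2.2266 × 162.20 = 361.15 g.

361.2 g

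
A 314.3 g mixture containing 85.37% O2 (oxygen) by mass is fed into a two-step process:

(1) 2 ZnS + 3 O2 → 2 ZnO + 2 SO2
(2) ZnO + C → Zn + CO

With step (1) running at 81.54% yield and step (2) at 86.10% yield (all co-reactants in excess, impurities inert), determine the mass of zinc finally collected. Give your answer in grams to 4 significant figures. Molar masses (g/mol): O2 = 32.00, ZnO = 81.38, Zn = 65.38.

Pure O2 = 314.3 × 0.8537 = 268.32 g.
n(O2) = 268.32 / 32.00 = 8.3849 mol.
Step 1 (O2:ZnO = 3:2): theoretical n(ZnO) = 5.5900 mol; at 81.54% yield, n(ZnO) = 4.5581 mol.
Step 2 (ZnO:Zn = 1:1): theoretical n(Zn) = 4.5581 mol, so theoretical mass = 4.5581 × 65.38 = 298.01 g.
At 86.10% yield, actual mass of Zn = 298.01 × 0.8610 = 256.58 g.

256.6 g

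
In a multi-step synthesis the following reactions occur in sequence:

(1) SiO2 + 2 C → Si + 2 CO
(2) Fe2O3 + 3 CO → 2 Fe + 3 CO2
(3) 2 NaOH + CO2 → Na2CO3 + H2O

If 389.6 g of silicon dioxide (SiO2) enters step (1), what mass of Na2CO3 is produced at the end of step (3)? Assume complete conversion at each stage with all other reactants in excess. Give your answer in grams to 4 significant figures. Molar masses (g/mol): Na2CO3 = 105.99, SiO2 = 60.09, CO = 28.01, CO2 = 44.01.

1374 g

n(SiO2) = 389.6 / 60.09 = 6.4836 mol.
Reaction (1): SiO2→CO ratio 1:2 ⇒ n(CO) = 12.967 mol.
Reaction (2): CO→CO2 ratio 3:3 ⇒ n(CO2) = 12.967 mol.
Reaction (3): CO2→Na2CO3 ratio 1:1 ⇒ n(Na2CO3) = 12.967 mol.
Mass of Na2CO3 = 12.967 × 105.99 = 1374.4 g.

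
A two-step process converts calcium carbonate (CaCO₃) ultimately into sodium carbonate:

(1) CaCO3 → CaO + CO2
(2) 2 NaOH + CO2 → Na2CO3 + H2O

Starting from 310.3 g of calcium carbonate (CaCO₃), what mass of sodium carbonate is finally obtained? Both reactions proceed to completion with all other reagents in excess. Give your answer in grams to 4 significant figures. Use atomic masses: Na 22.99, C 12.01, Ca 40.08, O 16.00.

328.6 g

M(CaCO3) = 40.08 + 12.01 + 3(16.00) = 100.09 g/mol.
M(Na2CO3) = 2(22.99) + 12.01 + 3(16.00) = 105.99 g/mol.
n(CaCO3) = 310.30 / 100.09 = 3.1002 mol.
Step 1 gives a 1:1 ratio of CaCO3 to CO2, so n(CO2) = 3.1002 mol.
In step 2 the CO2:Na2CO3 ratio is 1:1, so n(Na2CO3) = 3.1002 mol.
Mass of Na2CO3 = 3.1002 × 105.99 = 328.59 g.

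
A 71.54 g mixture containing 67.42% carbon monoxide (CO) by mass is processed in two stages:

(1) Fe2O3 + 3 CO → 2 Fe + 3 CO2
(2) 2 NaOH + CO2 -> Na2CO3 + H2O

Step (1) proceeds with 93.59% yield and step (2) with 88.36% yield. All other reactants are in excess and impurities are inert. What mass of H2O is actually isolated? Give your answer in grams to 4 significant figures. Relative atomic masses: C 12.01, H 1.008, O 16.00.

Pure CO = 71.54 × 0.6742 = 48.232 g.
M(CO) = 12.01 + 16.00 = 28.01 g/mol.
M(H2O) = 2(1.008) + 16.00 = 18.016 g/mol.
n(CO) = 48.232 / 28.01 = 1.7220 mol.
Step 1 (CO:CO2 = 3:3): theoretical n(CO2) = 1.7220 mol; at 93.59% yield, n(CO2) = 1.6116 mol.
Step 2 (CO2:H2O = 1:1): theoretical n(H2O) = 1.6116 mol, so theoretical mass = 1.6116 × 18.016 = 29.034 g.
At 88.36% yield, actual mass of H2O = 29.034 × 0.8836 = 25.655 g.

25.65 g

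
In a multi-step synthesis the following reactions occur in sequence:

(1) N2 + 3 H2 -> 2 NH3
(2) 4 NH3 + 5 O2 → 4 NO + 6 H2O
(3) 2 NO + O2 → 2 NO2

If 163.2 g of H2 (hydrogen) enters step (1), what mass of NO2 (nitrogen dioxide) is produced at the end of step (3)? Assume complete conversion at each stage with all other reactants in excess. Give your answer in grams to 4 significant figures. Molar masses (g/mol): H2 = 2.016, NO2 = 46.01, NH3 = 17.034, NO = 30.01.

2483 g

n(H2) = 163.2 / 2.016 = 80.952 mol.
Reaction (1): H2→NH3 ratio 3:2 ⇒ n(NH3) = 53.968 mol.
Reaction (2): NH3→NO ratio 4:4 ⇒ n(NO) = 53.968 mol.
Reaction (3): NO→NO2 ratio 2:2 ⇒ n(NO2) = 53.968 mol.
Mass of NO2 = 53.968 × 46.01 = 2483.1 g.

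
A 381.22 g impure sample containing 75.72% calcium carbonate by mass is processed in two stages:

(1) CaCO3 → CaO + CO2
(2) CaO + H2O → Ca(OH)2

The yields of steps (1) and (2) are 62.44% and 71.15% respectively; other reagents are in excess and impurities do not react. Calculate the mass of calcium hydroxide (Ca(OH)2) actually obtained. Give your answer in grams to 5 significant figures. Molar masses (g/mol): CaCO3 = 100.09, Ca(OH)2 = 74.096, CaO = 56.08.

94.935 g

Pure CaCO3 = 381.22 × 0.7572 = 288.660 g.
n(CaCO3) = 288.660 / 100.09 = 2.88400 mol.
Step 1 (CaCO3:CaO = 1:1): theoretical n(CaO) = 2.88400 mol; at 62.44% yield, n(CaO) = 1.80077 mol.
Step 2 (CaO:Ca(OH)2 = 1:1): theoretical n(Ca(OH)2) = 1.80077 mol, so theoretical mass = 1.80077 × 74.096 = 133.430 g.
At 71.15% yield, actual mass of Ca(OH)2 = 133.430 × 0.7115 = 94.9354 g.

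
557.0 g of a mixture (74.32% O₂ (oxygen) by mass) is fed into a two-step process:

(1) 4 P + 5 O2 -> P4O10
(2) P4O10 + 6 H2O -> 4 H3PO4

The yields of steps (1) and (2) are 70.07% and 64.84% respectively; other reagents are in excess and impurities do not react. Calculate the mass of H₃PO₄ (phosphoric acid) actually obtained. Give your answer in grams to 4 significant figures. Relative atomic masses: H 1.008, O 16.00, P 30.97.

460.8 g

Pure O2 = 557.0 × 0.7432 = 413.96 g.
M(O2) = 2(16.00) = 32.00 g/mol.
M(H3PO4) = 3(1.008) + 30.97 + 4(16.00) = 97.994 g/mol.
n(O2) = 413.96 / 32.00 = 12.936 mol.
Step 1 (O2:P4O10 = 5:1): theoretical n(P4O10) = 2.5873 mol; at 70.07% yield, n(P4O10) = 1.8129 mol.
Step 2 (P4O10:H3PO4 = 1:4): theoretical n(H3PO4) = 7.2516 mol, so theoretical mass = 7.2516 × 97.994 = 710.61 g.
At 64.84% yield, actual mass of H3PO4 = 710.61 × 0.6484 = 460.76 g.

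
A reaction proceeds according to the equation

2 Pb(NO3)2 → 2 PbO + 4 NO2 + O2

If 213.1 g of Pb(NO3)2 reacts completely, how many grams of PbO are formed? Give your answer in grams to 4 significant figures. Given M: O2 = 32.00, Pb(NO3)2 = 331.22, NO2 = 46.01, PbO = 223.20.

n(Pb(NO3)2) = 213.10 g / 331.22 g/mol = 0.64338 mol.
From the equation the Pb(NO3)2:PbO mole ratio is 2:2, so n(PbO) = 0.64338 × 2/2 = 0.64338 mol.
Mass of PbO = 0.64338 mol × 223.20 g/mol = 143.60 g.

143.6 g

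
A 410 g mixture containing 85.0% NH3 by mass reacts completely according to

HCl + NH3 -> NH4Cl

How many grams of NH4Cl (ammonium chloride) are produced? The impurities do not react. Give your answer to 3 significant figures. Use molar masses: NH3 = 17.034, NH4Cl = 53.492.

Mass of pure NH3 = 410 g × 0.850 = 348.5 g.
n(NH3) = 348.5 g / 17.034 g/mol = 20.46 mol.
From the equation the NH3:NH4Cl mole ratio is 1:1, so n(NH4Cl) = 20.46 × 1/1 = 20.46 mol.
Mass of NH4Cl = 20.46 mol × 53.492 g/mol = 1094 g.

1090 g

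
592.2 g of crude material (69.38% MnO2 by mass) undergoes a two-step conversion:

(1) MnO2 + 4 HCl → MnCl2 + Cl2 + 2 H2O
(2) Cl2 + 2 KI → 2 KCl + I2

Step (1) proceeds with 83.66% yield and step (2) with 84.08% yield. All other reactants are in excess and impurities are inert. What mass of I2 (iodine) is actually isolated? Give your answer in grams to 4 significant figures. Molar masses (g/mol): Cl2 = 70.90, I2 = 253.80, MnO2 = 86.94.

Pure MnO2 = 592.2 × 0.6938 = 410.87 g.
n(MnO2) = 410.87 / 86.94 = 4.7259 mol.
Step 1 (MnO2:Cl2 = 1:1): theoretical n(Cl2) = 4.7259 mol; at 83.66% yield, n(Cl2) = 3.9537 mol.
Step 2 (Cl2:I2 = 1:1): theoretical n(I2) = 3.9537 mol, so theoretical mass = 3.9537 × 253.80 = 1003.4 g.
At 84.08% yield, actual mass of I2 = 1003.4 × 0.8408 = 843.69 g.

843.7 g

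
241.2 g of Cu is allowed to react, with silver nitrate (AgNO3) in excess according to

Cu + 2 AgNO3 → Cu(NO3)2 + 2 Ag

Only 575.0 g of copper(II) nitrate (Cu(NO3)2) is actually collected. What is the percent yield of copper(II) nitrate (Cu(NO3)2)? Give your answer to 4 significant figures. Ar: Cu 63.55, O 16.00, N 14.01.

80.77 %

M(Cu) = 63.55 g/mol.
M(Cu(NO3)2) = 63.55 + 2(14.01) + 6(16.00) = 187.57 g/mol.
n(Cu) = 241.20 g / 63.55 g/mol = 3.7954 mol.
From the equation the Cu:Cu(NO3)2 mole ratio is 1:1, so n(Cu(NO3)2) = 3.7954 × 1/1 = 3.7954 mol.
Mass of Cu(NO3)2 = 3.7954 mol × 187.57 g/mol = 711.91 g.
This is the theoretical yield. Percent yield = 575.0 g / 711.91 g × 100% = 80.769%.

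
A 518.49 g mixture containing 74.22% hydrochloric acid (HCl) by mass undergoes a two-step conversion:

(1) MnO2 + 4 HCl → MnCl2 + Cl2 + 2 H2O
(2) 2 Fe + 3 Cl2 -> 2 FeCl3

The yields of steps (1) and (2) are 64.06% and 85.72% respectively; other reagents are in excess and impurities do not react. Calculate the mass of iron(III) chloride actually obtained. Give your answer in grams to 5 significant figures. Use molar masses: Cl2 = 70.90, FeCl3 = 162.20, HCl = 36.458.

156.69 g

Pure HCl = 518.49 × 0.7422 = 384.823 g.
n(HCl) = 384.823 / 36.458 = 10.5552 mol.
Step 1 (HCl:Cl2 = 4:1): theoretical n(Cl2) = 2.63881 mol; at 64.06% yield, n(Cl2) = 1.69042 mol.
Step 2 (Cl2:FeCl3 = 3:2): theoretical n(FeCl3) = 1.12695 mol, so theoretical mass = 1.12695 × 162.20 = 182.791 g.
At 85.72% yield, actual mass of FeCl3 = 182.791 × 0.8572 = 156.689 g.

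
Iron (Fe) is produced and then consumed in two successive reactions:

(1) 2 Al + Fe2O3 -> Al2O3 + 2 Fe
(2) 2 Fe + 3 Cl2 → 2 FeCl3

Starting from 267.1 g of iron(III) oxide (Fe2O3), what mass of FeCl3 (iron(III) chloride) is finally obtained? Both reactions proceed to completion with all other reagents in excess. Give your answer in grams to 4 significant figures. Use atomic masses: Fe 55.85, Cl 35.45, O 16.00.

M(Fe2O3) = 2(55.85) + 3(16.00) = 159.70 g/mol.
M(FeCl3) = 55.85 + 3(35.45) = 162.20 g/mol.
n(Fe2O3) = 267.10 / 159.70 = 1.6725 mol.
Step 1 gives a 1:2 ratio of Fe2O3 to Fe, so n(Fe) = 3.3450 mol.
In step 2 the Fe:FeCl3 ratio is 2:2, so n(FeCl3) = 3.3450 mol.
Mass of FeCl3 = 3.3450 × 162.20 = 542.56 g.

542.6 g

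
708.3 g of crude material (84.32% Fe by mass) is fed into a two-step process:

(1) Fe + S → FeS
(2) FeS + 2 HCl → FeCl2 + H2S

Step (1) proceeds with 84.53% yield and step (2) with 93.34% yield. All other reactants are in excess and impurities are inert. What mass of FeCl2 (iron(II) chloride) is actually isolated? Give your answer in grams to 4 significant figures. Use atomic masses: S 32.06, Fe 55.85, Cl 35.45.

1069 g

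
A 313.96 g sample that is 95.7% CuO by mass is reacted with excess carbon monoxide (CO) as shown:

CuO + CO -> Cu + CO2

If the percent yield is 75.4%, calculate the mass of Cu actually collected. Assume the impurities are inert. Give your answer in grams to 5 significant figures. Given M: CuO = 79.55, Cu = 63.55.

Pure CuO available = 313.96 g × 0.957 = 300.460 g.
n(CuO) = 300.460 g / 79.55 g/mol = 3.77699 mol.
From the equation the CuO:Cu mole ratio is 1:1, so n(Cu) = 3.77699 × 1/1 = 3.77699 mol.
Mass of Cu = 3.77699 mol × 63.55 g/mol = 240.028 g.
Actual mass collected = 240.028 g × 0.754 = 180.981 g.

180.98 g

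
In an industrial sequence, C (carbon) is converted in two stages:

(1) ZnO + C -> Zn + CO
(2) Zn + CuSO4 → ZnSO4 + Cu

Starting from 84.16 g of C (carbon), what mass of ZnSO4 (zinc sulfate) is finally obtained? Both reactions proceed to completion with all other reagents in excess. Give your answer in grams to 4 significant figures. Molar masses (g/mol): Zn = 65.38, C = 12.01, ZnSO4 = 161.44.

1131 g

n(C) = 84.160 / 12.01 = 7.0075 mol.
Step 1 gives a 1:1 ratio of C to Zn, so n(Zn) = 7.0075 mol.
In step 2 the Zn:ZnSO4 ratio is 1:1, so n(ZnSO4) = 7.0075 mol.
Mass of ZnSO4 = 7.0075 × 161.44 = 1131.3 g.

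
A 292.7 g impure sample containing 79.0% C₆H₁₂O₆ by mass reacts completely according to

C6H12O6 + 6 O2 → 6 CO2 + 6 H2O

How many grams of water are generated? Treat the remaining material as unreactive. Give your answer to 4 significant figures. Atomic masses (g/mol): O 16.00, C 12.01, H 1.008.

Mass of pure C6H12O6 = 292.7 g × 0.790 = 231.23 g.
M(C6H12O6) = 6(12.01) + 12(1.008) + 6(16.00) = 180.156 g/mol.
M(H2O) = 2(1.008) + 16.00 = 18.016 g/mol.
n(C6H12O6) = 231.23 g / 180.156 g/mol = 1.2835 mol.
From the equation the C6H12O6:H2O mole ratio is 1:6, so n(H2O) = 1.2835 × 6/1 = 7.7011 mol.
Mass of H2O = 7.7011 mol × 18.016 g/mol = 138.74 g.

138.7 g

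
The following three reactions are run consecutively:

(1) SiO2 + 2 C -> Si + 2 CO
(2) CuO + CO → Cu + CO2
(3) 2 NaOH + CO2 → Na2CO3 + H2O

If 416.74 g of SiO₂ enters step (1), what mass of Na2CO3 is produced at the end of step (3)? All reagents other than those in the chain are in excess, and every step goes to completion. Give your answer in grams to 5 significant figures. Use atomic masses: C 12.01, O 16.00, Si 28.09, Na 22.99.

M(SiO2) = 28.09 + 2(16.00) = 60.09 g/mol.
M(Na2CO3) = 2(22.99) + 12.01 + 3(16.00) = 105.99 g/mol.
n(SiO2) = 416.74 / 60.09 = 6.93526 mol.
Reaction (1): SiO2→CO ratio 1:2 ⇒ n(CO) = 13.8705 mol.
Reaction (2): CO→CO2 ratio 1:1 ⇒ n(CO2) = 13.8705 mol.
Reaction (3): CO2→Na2CO3 ratio 1:1 ⇒ n(Na2CO3) = 13.8705 mol.
Mass of Na2CO3 = 13.8705 × 105.99 = 1470.14 g.

1470.1 g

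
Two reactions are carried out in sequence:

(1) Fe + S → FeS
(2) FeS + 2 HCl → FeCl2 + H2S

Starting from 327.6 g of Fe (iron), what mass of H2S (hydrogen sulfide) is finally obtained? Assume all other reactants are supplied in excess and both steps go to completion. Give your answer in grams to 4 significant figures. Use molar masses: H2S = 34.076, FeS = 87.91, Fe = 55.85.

199.9 g

n(Fe) = 327.60 / 55.85 = 5.8657 mol.
Step 1 gives a 1:1 ratio of Fe to FeS, so n(FeS) = 5.8657 mol.
In step 2 the FeS:H2S ratio is 1:1, so n(H2S) = 5.8657 mol.
Mass of H2S = 5.8657 × 34.076 = 199.88 g.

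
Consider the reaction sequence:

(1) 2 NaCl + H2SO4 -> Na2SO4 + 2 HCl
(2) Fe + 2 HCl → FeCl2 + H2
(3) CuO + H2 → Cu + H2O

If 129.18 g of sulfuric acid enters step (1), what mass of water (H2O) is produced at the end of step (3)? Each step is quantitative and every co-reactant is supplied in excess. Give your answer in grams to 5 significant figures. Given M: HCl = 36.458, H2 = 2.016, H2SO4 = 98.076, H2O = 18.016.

23.730 g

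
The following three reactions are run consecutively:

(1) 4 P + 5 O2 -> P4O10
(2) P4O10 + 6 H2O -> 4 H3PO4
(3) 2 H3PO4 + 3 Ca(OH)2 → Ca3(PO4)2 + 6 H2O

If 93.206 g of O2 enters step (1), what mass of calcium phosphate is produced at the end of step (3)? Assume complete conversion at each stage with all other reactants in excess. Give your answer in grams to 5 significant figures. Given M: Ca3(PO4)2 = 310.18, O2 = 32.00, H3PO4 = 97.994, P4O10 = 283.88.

n(O2) = 93.206 / 32.00 = 2.91269 mol.
Reaction (1): O2→P4O10 ratio 5:1 ⇒ n(P4O10) = 0.582538 mol.
Reaction (2): P4O10→H3PO4 ratio 1:4 ⇒ n(H3PO4) = 2.33015 mol.
Reaction (3): H3PO4→Ca3(PO4)2 ratio 2:1 ⇒ n(Ca3(PO4)2) = 1.16508 mol.
Mass of Ca3(PO4)2 = 1.16508 × 310.18 = 361.383 g.

361.38 g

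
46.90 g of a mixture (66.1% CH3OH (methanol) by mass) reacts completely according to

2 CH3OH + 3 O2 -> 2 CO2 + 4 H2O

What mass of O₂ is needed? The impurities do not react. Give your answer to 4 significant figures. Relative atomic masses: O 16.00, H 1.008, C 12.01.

46.44 g

Mass of pure CH3OH = 46.90 g × 0.661 = 31.001 g.
M(CH3OH) = 12.01 + 4(1.008) + 16.00 = 32.042 g/mol.
M(O2) = 2(16.00) = 32.00 g/mol.
n(CH3OH) = 31.001 g / 32.042 g/mol = 0.96751 mol.
From the equation the CH3OH:O2 mole ratio is 2:3, so n(O2) = 0.96751 × 3/2 = 1.4513 mol.
Mass of O2 = 1.4513 mol × 32.00 g/mol = 46.440 g.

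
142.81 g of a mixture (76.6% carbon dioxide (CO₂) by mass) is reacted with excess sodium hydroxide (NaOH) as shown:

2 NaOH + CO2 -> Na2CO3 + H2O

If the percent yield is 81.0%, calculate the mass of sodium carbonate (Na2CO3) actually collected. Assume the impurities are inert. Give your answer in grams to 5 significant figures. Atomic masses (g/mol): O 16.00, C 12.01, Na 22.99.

213.40 g

Pure CO2 available = 142.81 g × 0.766 = 109.392 g.
M(CO2) = 12.01 + 2(16.00) = 44.01 g/mol.
M(Na2CO3) = 2(22.99) + 12.01 + 3(16.00) = 105.99 g/mol.
n(CO2) = 109.392 g / 44.01 g/mol = 2.48563 mol.
From the equation the CO2:Na2CO3 mole ratio is 1:1, so n(Na2CO3) = 2.48563 × 1/1 = 2.48563 mol.
Mass of Na2CO3 = 2.48563 mol × 105.99 g/mol = 263.452 g.
Actual mass collected = 263.452 g × 0.810 = 213.396 g.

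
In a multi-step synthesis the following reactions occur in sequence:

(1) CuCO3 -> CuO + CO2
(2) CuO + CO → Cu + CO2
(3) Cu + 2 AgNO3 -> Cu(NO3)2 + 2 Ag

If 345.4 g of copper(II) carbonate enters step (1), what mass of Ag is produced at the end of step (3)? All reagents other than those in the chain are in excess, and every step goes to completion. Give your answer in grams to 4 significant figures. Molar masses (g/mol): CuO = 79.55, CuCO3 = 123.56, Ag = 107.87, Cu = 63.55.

603.1 g

n(CuCO3) = 345.4 / 123.56 = 2.7954 mol.
Reaction (1): CuCO3→CuO ratio 1:1 ⇒ n(CuO) = 2.7954 mol.
Reaction (2): CuO→Cu ratio 1:1 ⇒ n(Cu) = 2.7954 mol.
Reaction (3): Cu→Ag ratio 1:2 ⇒ n(Ag) = 5.5908 mol.
Mass of Ag = 5.5908 × 107.87 = 603.08 g.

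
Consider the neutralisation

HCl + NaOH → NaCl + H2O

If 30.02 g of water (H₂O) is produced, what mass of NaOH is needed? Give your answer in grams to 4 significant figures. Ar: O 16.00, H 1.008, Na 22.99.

M(H2O) = 2(1.008) + 16.00 = 18.016 g/mol.
M(NaOH) = 22.99 + 16.00 + 1.008 = 39.998 g/mol.
n(H2O) = 30.020 g / 18.016 g/mol = 1.6663 mol.
From the equation the H2O:NaOH mole ratio is 1:1, so n(NaOH) = 1.6663 × 1/1 = 1.6663 mol.
Mass of NaOH = 1.6663 mol × 39.998 g/mol = 66.649 g.

66.65 g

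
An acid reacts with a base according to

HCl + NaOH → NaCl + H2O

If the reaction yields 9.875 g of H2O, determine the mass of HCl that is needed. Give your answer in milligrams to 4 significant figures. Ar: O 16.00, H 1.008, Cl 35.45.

19980 mg

M(H2O) = 2(1.008) + 16.00 = 18.016 g/mol.
M(HCl) = 1.008 + 35.45 = 36.458 g/mol.
n(H2O) = 9.8750 g / 18.016 g/mol = 0.54812 mol.
From the equation the H2O:HCl mole ratio is 1:1, so n(HCl) = 0.54812 × 1/1 = 0.54812 mol.
Mass of HCl = 0.54812 mol × 36.458 g/mol = 19.984 g.
Converting to mg: 19.984 g = 19980 mg.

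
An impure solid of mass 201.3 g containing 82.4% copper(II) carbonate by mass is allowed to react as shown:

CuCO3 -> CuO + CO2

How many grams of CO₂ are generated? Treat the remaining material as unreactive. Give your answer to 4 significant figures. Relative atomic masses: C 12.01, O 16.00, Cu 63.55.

59.08 g

Mass of pure CuCO3 = 201.3 g × 0.824 = 165.87 g.
M(CuCO3) = 63.55 + 12.01 + 3(16.00) = 123.56 g/mol.
M(CO2) = 12.01 + 2(16.00) = 44.01 g/mol.
n(CuCO3) = 165.87 g / 123.56 g/mol = 1.3424 mol.
From the equation the CuCO3:CO2 mole ratio is 1:1, so n(CO2) = 1.3424 × 1/1 = 1.3424 mol.
Mass of CO2 = 1.3424 mol × 44.01 g/mol = 59.081 g.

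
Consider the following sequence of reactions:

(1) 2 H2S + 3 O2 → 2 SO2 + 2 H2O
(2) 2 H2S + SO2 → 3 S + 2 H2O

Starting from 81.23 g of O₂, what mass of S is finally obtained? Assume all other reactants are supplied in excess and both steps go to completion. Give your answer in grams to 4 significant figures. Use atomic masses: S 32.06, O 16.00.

M(O2) = 2(16.00) = 32.00 g/mol.
M(S) = 32.06 g/mol.
n(O2) = 81.230 / 32.00 = 2.5384 mol.
Step 1 gives a 3:2 ratio of O2 to SO2, so n(SO2) = 1.6923 mol.
In step 2 the SO2:S ratio is 1:3, so n(S) = 5.0769 mol.
Mass of S = 5.0769 × 32.06 = 162.76 g.

162.8 g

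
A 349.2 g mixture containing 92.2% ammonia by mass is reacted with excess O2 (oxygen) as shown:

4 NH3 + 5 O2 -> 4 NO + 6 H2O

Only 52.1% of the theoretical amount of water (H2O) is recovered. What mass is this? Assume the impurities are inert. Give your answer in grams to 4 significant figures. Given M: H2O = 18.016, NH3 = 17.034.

266.1 g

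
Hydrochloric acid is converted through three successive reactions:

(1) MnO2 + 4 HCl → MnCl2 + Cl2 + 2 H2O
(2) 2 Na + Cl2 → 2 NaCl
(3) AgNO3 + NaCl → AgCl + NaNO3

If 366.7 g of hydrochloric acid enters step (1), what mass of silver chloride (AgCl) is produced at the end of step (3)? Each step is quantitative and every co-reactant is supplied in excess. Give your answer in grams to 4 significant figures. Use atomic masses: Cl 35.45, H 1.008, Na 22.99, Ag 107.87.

M(HCl) = 1.008 + 35.45 = 36.458 g/mol.
M(AgCl) = 107.87 + 35.45 = 143.32 g/mol.
n(HCl) = 366.7 / 36.458 = 10.058 mol.
Reaction (1): HCl→Cl2 ratio 4:1 ⇒ n(Cl2) = 2.5145 mol.
Reaction (2): Cl2→NaCl ratio 1:2 ⇒ n(NaCl) = 5.0291 mol.
Reaction (3): NaCl→AgCl ratio 1:1 ⇒ n(AgCl) = 5.0291 mol.
Mass of AgCl = 5.0291 × 143.32 = 720.77 g.

720.8 g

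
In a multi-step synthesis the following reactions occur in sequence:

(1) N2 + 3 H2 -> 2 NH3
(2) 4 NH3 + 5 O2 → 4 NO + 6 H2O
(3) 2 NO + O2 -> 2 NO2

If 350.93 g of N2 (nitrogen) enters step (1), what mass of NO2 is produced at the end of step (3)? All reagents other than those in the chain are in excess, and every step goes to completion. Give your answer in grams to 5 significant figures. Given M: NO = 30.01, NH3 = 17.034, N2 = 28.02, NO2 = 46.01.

1152.5 g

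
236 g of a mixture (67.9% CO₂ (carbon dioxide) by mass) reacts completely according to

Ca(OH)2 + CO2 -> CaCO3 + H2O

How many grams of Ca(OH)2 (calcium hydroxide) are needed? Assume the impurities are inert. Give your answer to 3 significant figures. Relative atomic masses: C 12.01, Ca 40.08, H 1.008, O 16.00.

270 g

Mass of pure CO2 = 236 g × 0.679 = 160.2 g.
M(CO2) = 12.01 + 2(16.00) = 44.01 g/mol.
M(Ca(OH)2) = 40.08 + 2(16.00) + 2(1.008) = 74.096 g/mol.
n(CO2) = 160.2 g / 44.01 g/mol = 3.641 mol.
From the equation the CO2:Ca(OH)2 mole ratio is 1:1, so n(Ca(OH)2) = 3.641 × 1/1 = 3.641 mol.
Mass of Ca(OH)2 = 3.641 mol × 74.096 g/mol = 269.8 g.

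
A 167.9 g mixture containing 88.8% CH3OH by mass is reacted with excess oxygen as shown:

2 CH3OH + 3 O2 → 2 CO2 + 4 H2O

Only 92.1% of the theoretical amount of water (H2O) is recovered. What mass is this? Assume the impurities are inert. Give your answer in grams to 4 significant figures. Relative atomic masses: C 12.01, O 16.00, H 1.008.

Pure CH3OH available = 167.9 g × 0.888 = 149.10 g.
M(CH3OH) = 12.01 + 4(1.008) + 16.00 = 32.042 g/mol.
M(H2O) = 2(1.008) + 16.00 = 18.016 g/mol.
n(CH3OH) = 149.10 g / 32.042 g/mol = 4.6531 mol.
From the equation the CH3OH:H2O mole ratio is 2:4, so n(H2O) = 4.6531 × 4/2 = 9.3062 mol.
Mass of H2O = 9.3062 mol × 18.016 g/mol = 167.66 g.
Actual mass collected = 167.66 g × 0.921 = 154.42 g.

154.4 g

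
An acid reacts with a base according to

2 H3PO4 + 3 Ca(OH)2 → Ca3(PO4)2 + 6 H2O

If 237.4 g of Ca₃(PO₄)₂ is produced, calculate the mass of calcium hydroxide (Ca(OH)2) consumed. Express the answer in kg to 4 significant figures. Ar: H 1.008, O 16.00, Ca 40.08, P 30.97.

0.1701 kg

M(Ca3(PO4)2) = 3(40.08) + 2(30.97) + 8(16.00) = 310.18 g/mol.
M(Ca(OH)2) = 40.08 + 2(16.00) + 2(1.008) = 74.096 g/mol.
n(Ca3(PO4)2) = 237.40 g / 310.18 g/mol = 0.76536 mol.
From the equation the Ca3(PO4)2:Ca(OH)2 mole ratio is 1:3, so n(Ca(OH)2) = 0.76536 × 3/1 = 2.2961 mol.
Mass of Ca(OH)2 = 2.2961 mol × 74.096 g/mol = 170.13 g.
Converting to kg: 170.13 g = 0.1701 kg.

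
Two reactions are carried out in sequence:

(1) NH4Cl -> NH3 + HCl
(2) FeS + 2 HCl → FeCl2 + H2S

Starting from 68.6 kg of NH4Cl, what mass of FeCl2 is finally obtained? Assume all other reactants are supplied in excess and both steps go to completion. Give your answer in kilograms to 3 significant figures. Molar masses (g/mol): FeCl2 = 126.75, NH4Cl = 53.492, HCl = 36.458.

81.3 kg

68.6 kg = 68600 g.
n(NH4Cl) = 68600 / 53.492 = 1282 mol.
Step 1 gives a 1:1 ratio of NH4Cl to HCl, so n(HCl) = 1282 mol.
In step 2 the HCl:FeCl2 ratio is 2:1, so n(FeCl2) = 641.2 mol.
Mass of FeCl2 = 641.2 × 126.75 = 81270 g = 81.3 kg.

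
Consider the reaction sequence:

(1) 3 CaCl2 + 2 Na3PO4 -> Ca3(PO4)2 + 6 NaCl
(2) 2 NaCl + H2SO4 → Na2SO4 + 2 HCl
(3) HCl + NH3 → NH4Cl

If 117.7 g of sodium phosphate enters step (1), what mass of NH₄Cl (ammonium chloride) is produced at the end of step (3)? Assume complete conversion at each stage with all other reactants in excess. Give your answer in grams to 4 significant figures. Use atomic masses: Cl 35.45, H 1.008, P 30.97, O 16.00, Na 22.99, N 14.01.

115.2 g

M(Na3PO4) = 3(22.99) + 30.97 + 4(16.00) = 163.94 g/mol.
M(NH4Cl) = 14.01 + 4(1.008) + 35.45 = 53.492 g/mol.
n(Na3PO4) = 117.7 / 163.94 = 0.71795 mol.
Reaction (1): Na3PO4→NaCl ratio 2:6 ⇒ n(NaCl) = 2.1538 mol.
Reaction (2): NaCl→HCl ratio 2:2 ⇒ n(HCl) = 2.1538 mol.
Reaction (3): HCl→NH4Cl ratio 1:1 ⇒ n(NH4Cl) = 2.1538 mol.
Mass of NH4Cl = 2.1538 × 53.492 = 115.21 g.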